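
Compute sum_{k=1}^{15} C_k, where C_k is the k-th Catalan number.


C_1 through C_15: 1, 2, 5, 14, 42, 132, 429, 1430, 4862, 16796, 58786, 208012, 742900, 2674440, 9694845
Sum = 1 + 2 + 5 + 14 + 42 + 132 + 429 + 1430 + 4862 + 16796 + 58786 + 208012 + 742900 + 2674440 + 9694845
= 13402696

13402696


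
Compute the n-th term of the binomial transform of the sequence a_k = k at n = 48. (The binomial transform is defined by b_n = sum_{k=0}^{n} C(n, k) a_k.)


With a_k = k, b_n = sum_{k=0}^{n} C(n, k) k. Using k * C(n, k) = n * C(n-1, k-1) gives b_n = n * sum_{k>=1} C(n-1, k-1) = n * 2^(n-1).
For n = 48: 48 * 2^47 = 48 * 140737488355328 = 6755399441055744.

6755399441055744


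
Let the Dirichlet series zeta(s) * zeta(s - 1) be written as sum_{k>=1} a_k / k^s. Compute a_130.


Convolution gives a_k = sum_{d | k} d * 1 = sum_{d | k} d = sigma(k), the sum of positive divisors of k.
For k = 130, the divisors are 1, 2, 5, 10, 13, 26, 65, 130, so
sigma(130) = 1 + 2 + 5 + 10 + 13 + 26 + 65 + 130 = 252.

252


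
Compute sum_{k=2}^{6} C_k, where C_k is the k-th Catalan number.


C_2 through C_6: 2, 5, 14, 42, 132
Sum = 2 + 5 + 14 + 42 + 132
= 195

195


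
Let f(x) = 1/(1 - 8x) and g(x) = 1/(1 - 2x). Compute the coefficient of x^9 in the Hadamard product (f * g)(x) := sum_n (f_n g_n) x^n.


f has coefficients f_k = 8^k and g has coefficients g_k = 2^k, so the Hadamard product has coefficient (f*g)_k = 8^k * 2^k = 16^k.
For k = 9: 16^9 = 68719476736.

68719476736


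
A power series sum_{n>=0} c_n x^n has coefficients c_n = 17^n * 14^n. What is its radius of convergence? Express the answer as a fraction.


By the root test (Cauchy-Hadamard), the radius is R = 1 / limsup_n |c_n|^(1/n).
Here |c_n|^(1/n) = (17^n * 14^n)^(1/n) = 17 * 14 = 238 for all n.
So R = 1/238 = 1/238.

1/238


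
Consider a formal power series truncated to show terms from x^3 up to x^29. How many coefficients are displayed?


From x^3 to x^29 inclusive, the count is 29 - 3 + 1 = 27.

27


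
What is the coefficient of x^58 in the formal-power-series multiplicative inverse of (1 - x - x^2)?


Let the inverse be f(x) = sum_{k>=0} a_k x^k. From f(x) * (1 - x - x^2) = 1 and matching coefficients:
 x^0: a_0 = 1.
 x^1: a_1 - a_0 = 0, so a_1 = 1.
 x^k (k >= 2): a_k - a_{k-1} - a_{k-2} = 0, i.e. a_k = a_{k-1} + a_{k-2}.
This is the Fibonacci-type recurrence shifted so that a_0 = a_1 = 1.
Iterating: a_0=1, a_1=1, a_2=2, a_3=3, a_4=5, a_5=8, a_6=13, a_7=21, a_8=34, a_9=55, ...
a_58 = 956722026041.

956722026041


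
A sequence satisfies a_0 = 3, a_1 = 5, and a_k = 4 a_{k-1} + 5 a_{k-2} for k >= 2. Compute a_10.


The characteristic equation is t^2 - 4 t - 5 = 0, with roots r_1 = 5 and r_2 = -1 (so c_1 = r_1 + r_2, c_2 = -r_1 r_2 as required).
One can use the closed form a_n = A r_1^n + B r_2^n, but direct iteration is more reliable:
a_0 = 3, a_1 = 5, a_2 = 35, a_3 = 165, a_4 = 835, a_5 = 4165, a_6 = 20835, a_7 = 104165, a_8 = 520835, a_9 = 2604165, a_10 = 13020835.
So a_10 = 13020835.

13020835


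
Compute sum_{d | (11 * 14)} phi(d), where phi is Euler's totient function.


First, 11 * 14 = 154. One classical identity is sum_{d | n} phi(d) = n (each k in [1, n] has a unique gcd with n, and among the k's with gcd(k, n) = n/d there are phi(d) of them). So the sum equals 154. We also verify directly:
Divisors of 154: 1, 2, 7, 11, 14, 22, 77, 154.
phi values: 1, 1, 6, 10, 6, 10, 60, 60.
Sum = 154.

154


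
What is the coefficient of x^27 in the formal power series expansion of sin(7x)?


The Maclaurin series is sin(t) = sum_{k>=0} (-1)^k t^(2k+1) / (2k+1)!, so substituting t = 7x, only odd powers of x are nonzero, with coefficient of x^(2k+1) equal to (-1)^k 7^(2k+1) / (2k+1)!.
Write 27 = 2*13 + 1, giving the coefficient (-1)^13 * 7^27 / 27! = -65712362363534280139543/10888869450418352160768000000 = -191581231380566414401/31745975074105982976000000.

-191581231380566414401/31745975074105982976000000


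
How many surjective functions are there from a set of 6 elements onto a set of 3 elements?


By inclusion-exclusion on which target elements are missed, the number of surjections from an n-set onto a k-set is
surj(n, k) = sum_{j=0}^{k} (-1)^j C(k, j) (k - j)^n.
Equivalently surj(n, k) = k! * S(n, k), where S(n, k) is the Stirling number of the second kind.
For n = 6, k = 3:
S(6, 3) = 90, so
surj = 3! * 90 = 6 * 90 = 540.

540


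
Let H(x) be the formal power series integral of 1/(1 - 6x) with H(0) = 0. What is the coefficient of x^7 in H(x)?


1/(1 - 6x) = sum_{k>=0} 6^k x^k. Integrating termwise with H(0) = 0:
H(x) = sum_{k>=0} 6^k x^(k+1) / (k+1) = sum_{m>=1} 6^(m-1) x^m / m.
For m = 7: 6^6/7 = 46656/7 = 46656/7.

46656/7


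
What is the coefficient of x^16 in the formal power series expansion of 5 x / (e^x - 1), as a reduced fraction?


The exponential generating function for Bernoulli numbers is
x / (e^x - 1) = sum_{k>=0} B_k x^k / k!.
So the coefficient of x^16 in 5 x / (e^x - 1) is 5 B_16 / 16!.
Computing: B_16 = -3617/510, 16! = 20922789888000, giving
5 * -3617/510 / 20922789888000 = -3617/2134124568576000.

-3617/2134124568576000


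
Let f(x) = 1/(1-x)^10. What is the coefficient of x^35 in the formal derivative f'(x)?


Differentiate: d/dx [ 1/(1-x)^r ] = r / (1-x)^(r+1).
Here r = 10, so f'(x) = 10 / (1-x)^11.
The expansion of 1/(1-x)^(r+1) has coefficient of x^n equal to C(n+r, r).
So the coefficient of x^35 in f'(x) is
10 * C(45, 10) = 10 * 3190187286 = 31901872860

31901872860


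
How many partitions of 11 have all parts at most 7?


Using the generating function (1-x)^(-1)(1-x^2)^(-1)...(1-x^7)^(-1),
the coefficient of x^11 counts these restricted partitions.
Result = 49

49


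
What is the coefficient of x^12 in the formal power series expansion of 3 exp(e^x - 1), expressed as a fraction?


exp(e^x - 1) is the exponential generating function for the Bell numbers Bell_k: exp(e^x - 1) = sum_{k>=0} Bell_k x^k / k!.
So the coefficient of x^12 in 3 exp(e^x - 1) is 3 Bell_12 / 12!.
Computing: Bell_12 = 4213597 and 12! = 479001600, giving
3 * 4213597/479001600 = 4213597/159667200.

4213597/159667200


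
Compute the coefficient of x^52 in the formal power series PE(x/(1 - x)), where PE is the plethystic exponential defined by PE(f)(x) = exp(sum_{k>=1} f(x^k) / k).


For f(x) = x/(1 - x) we have
sum_{k>=1} f(x^k) / k = sum_{k>=1} (1/k) * x^k / (1 - x^k) = sum_{k, m >= 1} x^(k m) / k,
which after exponentiating simplifies to
PE(x/(1 - x)) = prod_{k>=1} 1 / (1 - x^k).
This is the generating function for the partition function p(n), so the coefficient of x^52 is p(52).
Computing p(52) by dynamic programming over parts 1, 2, ..., 52: p(52) = 281589.

281589


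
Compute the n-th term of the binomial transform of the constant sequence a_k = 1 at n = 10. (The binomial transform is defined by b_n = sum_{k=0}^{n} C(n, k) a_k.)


With a_k = 1 for all k, b_n = sum_{k=0}^{n} C(n, k) = 2^n by the binomial theorem.
For n = 10: 2^10 = 1024.

1024


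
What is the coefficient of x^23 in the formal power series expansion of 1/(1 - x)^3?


The negative binomial / multiset identity is
1/(1 - x)^r = sum_{k>=0} C(k + r - 1, r - 1) x^k.
Here r = 3 and k = 23, so the coefficient is
C(23 + 2, 2) = C(25, 2)
= 300

300


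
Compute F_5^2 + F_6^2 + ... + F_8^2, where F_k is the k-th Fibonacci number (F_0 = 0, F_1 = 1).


There is a standard identity sum_{k=0}^{N} F_k^2 = F_N * F_{N+1} (proved inductively from the telescoping relation F_k^2 = F_k F_{k+1} - F_{k-1} F_k). Then
sum_{k=5}^{8} F_k^2 = F_8 F_9 - F_4 F_5.
Computing: F_8 = 21, F_9 = 34, F_4 = 3, F_5 = 5.
Sum = 21 * 34 - 3 * 5 = 699.

699


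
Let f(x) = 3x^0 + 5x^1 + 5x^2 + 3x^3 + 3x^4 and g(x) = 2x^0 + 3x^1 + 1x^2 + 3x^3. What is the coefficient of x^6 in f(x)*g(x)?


Cauchy product at x^6:
3*3 + 3*1
= 12

12


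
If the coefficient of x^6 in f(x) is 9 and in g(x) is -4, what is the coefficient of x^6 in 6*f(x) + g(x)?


Scalar multiplication scales coefficients: 6 * 9 = 54.
Then add the g coefficient: 54 + -4
= 50

50


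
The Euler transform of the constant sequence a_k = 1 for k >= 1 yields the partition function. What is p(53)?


The Euler transform converts the sequence a_k = 1 into the number of integer partitions.
Using the recurrence or dynamic programming:
p(53) = 329931

329931


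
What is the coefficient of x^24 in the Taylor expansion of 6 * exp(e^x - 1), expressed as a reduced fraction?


exp(e^x - 1) = sum_{k>=0} Bell_k x^k / k!, where Bell_k is the k-th Bell number.
So the coefficient of x^24 is 6 * Bell_24 / 24!.
Computing: Bell_24 = 445958869294805289 and 24! = 620448401733239439360000, giving
6 * 445958869294805289/620448401733239439360000 = 148652956431601763/34469355651846635520000.

148652956431601763/34469355651846635520000


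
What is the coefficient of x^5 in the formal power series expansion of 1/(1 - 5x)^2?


The general identity 1/(1 - c x)^r = sum_{k>=0} c^k C(k + r - 1, r - 1) x^k follows by substituting y = c x into 1/(1 - y)^r = sum_{k>=0} C(k + r - 1, r - 1) y^k.
For c = 5, r = 2, k = 5:
5^5 * C(6, 1) = 3125 * 6 = 18750.

18750


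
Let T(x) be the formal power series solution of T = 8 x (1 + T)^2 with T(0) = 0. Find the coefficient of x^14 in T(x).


Apply the Lagrange inversion formula: if T = 8 x * phi(T) with phi(t) = (1 + t)^2, then [x^n] T = 8^n * (1/n) [t^(n-1)] phi(t)^n = 8^n * (1/n) [t^(n-1)] (1 + t)^(2n) = 8^n * (1/n) C(2n, n-1).
Using the identity C(2n, n-1) = C(2n, n) * n / (n+1), the unscaled factor equals C(2n, n) / (n+1) = C_n, the n-th Catalan number.
For n = 14: C_14 = C(28, 14) / 15 = 40116600/15 = 2674440.
With the 8^14 = 4398046511104 factor, the coefficient is 4398046511104 * 2674440 = 11762311511156981760.

11762311511156981760


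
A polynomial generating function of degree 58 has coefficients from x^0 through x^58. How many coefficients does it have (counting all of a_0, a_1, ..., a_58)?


A polynomial of degree 58 takes the form a_0 + a_1 x + ... + a_58 x^58.
The number of coefficients is 58 + 1 = 59.

59


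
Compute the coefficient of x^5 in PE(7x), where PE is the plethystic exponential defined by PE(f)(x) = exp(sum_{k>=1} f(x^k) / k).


With f(x) = 7x, the exponent is sum_{k>=1} 7 x^k / k = 7 * (-ln(1 - x)). Exponentiating:
PE(7x) = exp(-7 ln(1 - x)) = 1/(1 - x)^7.
By the negative binomial expansion, [x^n] 1/(1 - x)^7 = C(n + 6, 6).
For n = 5: C(11, 6) = 462.

462


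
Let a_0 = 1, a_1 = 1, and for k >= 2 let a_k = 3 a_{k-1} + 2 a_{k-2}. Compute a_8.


Iterating the recurrence forward:
a_0 = 1
a_1 = 1
a_2 = 3*1 + 2*1 = 5
a_3 = 3*5 + 2*1 = 17
a_4 = 3*17 + 2*5 = 61
a_5 = 3*61 + 2*17 = 217
a_6 = 3*217 + 2*61 = 773
a_7 = 3*773 + 2*217 = 2753
a_8 = 3*2753 + 2*773 = 9805
So a_8 = 9805.

9805


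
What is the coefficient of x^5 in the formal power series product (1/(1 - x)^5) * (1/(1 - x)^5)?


Combine the factors: (1/(1 - x)^5) * (1/(1 - x)^5) = 1/(1 - x)^10.
Then use 1/(1 - x)^r = sum_{k>=0} C(k + r - 1, r - 1) x^k with r = 10 and k = 5:
C(14, 9) = 2002.

2002


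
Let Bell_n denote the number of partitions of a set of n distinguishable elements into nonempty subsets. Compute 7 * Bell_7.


Bell_7 can be computed from the Bell triangle or from Dobinski's identity Bell_n = (1/e) * sum_{k>=0} k^n / k!.
Computing Bell_7 = 877.
Then 7 * 877 = 6139.

6139


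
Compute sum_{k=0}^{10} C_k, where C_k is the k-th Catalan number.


C_0 through C_10: 1, 1, 2, 5, 14, 42, 132, 429, 1430, 4862, 16796
Sum = 1 + 1 + 2 + 5 + 14 + 42 + 132 + 429 + 1430 + 4862 + 16796
= 23714

23714


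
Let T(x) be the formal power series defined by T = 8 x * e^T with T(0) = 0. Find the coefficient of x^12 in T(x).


Apply the Lagrange inversion formula: if T = 8 x * phi(T) with phi(t) = e^t, then
[x^n] T = 8^n * (1/n) [t^(n-1)] phi(t)^n = 8^n * (1/n) [t^(n-1)] e^(n t) = 8^n * (1/n) * n^(n-1) / (n-1)! = 8^n * n^(n-1) / n!.
When c = 1 this is the Cayley count of rooted labeled trees on n vertices, divided by n!.
For n = 12: 8^12 * 12^11 / 12! = 68719476736 * 743008370688/479001600 = 205195258022068224/1925.

205195258022068224/1925


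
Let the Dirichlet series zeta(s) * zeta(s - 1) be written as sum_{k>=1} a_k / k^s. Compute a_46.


Convolution gives a_k = sum_{d | k} d * 1 = sum_{d | k} d = sigma(k), the sum of positive divisors of k.
For k = 46, the divisors are 1, 2, 23, 46, so
sigma(46) = 1 + 2 + 23 + 46 = 72.

72


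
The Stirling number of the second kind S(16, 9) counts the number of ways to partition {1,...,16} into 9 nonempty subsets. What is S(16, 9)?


Using the explicit formula S(n,k) = (1/k!) sum_{j=0}^{k} (-1)^(k-j) C(k,j) j^n:
S(16, 9) = 820784250
Equivalently, S(n,k) is n! times the coefficient of x^n in the EGF (e^x - 1)^k / k!.

820784250


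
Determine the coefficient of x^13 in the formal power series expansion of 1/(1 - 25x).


The geometric series identity gives 1/(1 - c x) = sum_{k>=0} c^k x^k, so the coefficient of x^k is c^k.
Here c = 25 and k = 13.
Computing: 25^13 = 1490116119384765625

1490116119384765625


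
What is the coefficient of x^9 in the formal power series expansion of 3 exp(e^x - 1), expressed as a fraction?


exp(e^x - 1) is the exponential generating function for the Bell numbers Bell_k: exp(e^x - 1) = sum_{k>=0} Bell_k x^k / k!.
So the coefficient of x^9 in 3 exp(e^x - 1) is 3 Bell_9 / 9!.
Computing: Bell_9 = 21147 and 9! = 362880, giving
3 * 21147/362880 = 1007/5760.

1007/5760


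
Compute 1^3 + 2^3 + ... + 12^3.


This power sum has a closed form given by Faulhaber's formula
sum_{k=1}^{m} k^p = (1 / (p + 1)) * sum_{j=0}^{p} C(p + 1, j) B_j m^(p + 1 - j),
but for small m direct computation is fastest:
1 + 8 + 27 + 64 + 125 + 216 + 343 + 512 + 729 + 1000 + 1331 + 1728 = 6084.

6084


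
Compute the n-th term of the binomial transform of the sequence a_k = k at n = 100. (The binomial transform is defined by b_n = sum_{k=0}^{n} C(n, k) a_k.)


With a_k = k, b_n = sum_{k=0}^{n} C(n, k) k. Using k * C(n, k) = n * C(n-1, k-1) gives b_n = n * sum_{k>=1} C(n-1, k-1) = n * 2^(n-1).
For n = 100: 100 * 2^99 = 100 * 633825300114114700748351602688 = 63382530011411470074835160268800.

63382530011411470074835160268800


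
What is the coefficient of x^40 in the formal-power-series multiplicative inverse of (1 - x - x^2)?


Let the inverse be f(x) = sum_{k>=0} a_k x^k. From f(x) * (1 - x - x^2) = 1 and matching coefficients:
 x^0: a_0 = 1.
 x^1: a_1 - a_0 = 0, so a_1 = 1.
 x^k (k >= 2): a_k - a_{k-1} - a_{k-2} = 0, i.e. a_k = a_{k-1} + a_{k-2}.
This is the Fibonacci-type recurrence shifted so that a_0 = a_1 = 1.
Iterating: a_0=1, a_1=1, a_2=2, a_3=3, a_4=5, a_5=8, a_6=13, a_7=21, a_8=34, a_9=55, ...
a_40 = 165580141.

165580141


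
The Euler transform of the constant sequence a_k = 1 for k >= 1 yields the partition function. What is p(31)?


The Euler transform converts the sequence a_k = 1 into the number of integer partitions.
Using the recurrence or dynamic programming:
p(31) = 6842

6842


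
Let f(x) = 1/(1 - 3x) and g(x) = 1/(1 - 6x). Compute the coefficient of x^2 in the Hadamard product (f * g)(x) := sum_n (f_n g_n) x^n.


f has coefficients f_k = 3^k and g has coefficients g_k = 6^k, so the Hadamard product has coefficient (f*g)_k = 3^k * 6^k = 18^k.
For k = 2: 18^2 = 324.

324


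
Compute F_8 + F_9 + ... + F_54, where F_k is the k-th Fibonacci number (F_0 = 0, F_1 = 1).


Use the identity sum_{k=0}^{N} F_k = F_{N+2} - 1 (which follows from F_{k+2} - F_{k+1} = F_k). Then
sum_{k=8}^{54} F_k = (F_{56} - 1) - (F_{9} - 1) = F_{56} - F_{9}.
Computing: F_{56} = 225851433717, F_{9} = 34, so
Sum = 225851433717 - 34 = 225851433683.

225851433683


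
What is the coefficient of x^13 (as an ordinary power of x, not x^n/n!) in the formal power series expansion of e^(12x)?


The exponential series is e^y = sum_{k>=0} y^k / k!. Substituting y = 12x gives
e^(12x) = sum_{k>=0} 12^k x^k / k!.
So the coefficient of x^n is a^n/n! with a = 12, n = 13:
12^13 / 13! = 106993205379072/6227020800 = 429981696/25025

429981696/25025


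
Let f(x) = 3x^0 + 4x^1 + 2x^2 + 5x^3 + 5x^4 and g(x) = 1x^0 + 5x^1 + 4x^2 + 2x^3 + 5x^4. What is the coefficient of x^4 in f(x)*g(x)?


Cauchy product at x^4:
3*5 + 4*2 + 2*4 + 5*5 + 5*1
= 61

61


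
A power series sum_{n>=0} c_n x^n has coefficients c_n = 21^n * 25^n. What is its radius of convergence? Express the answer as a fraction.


By the root test (Cauchy-Hadamard), the radius is R = 1 / limsup_n |c_n|^(1/n).
Here |c_n|^(1/n) = (21^n * 25^n)^(1/n) = 21 * 25 = 525 for all n.
So R = 1/525 = 1/525.

1/525


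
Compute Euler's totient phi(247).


phi(n) counts integers in [1, n] coprime to n. Using the multiplicative formula phi(n) = n * prod_{p | n} (1 - 1/p):
247 = 13 * 19, so
phi(247) = 247 * (1 - 1/13) * (1 - 1/19) = 216.

216


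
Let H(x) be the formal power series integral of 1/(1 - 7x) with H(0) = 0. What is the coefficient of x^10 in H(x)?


1/(1 - 7x) = sum_{k>=0} 7^k x^k. Integrating termwise with H(0) = 0:
H(x) = sum_{k>=0} 7^k x^(k+1) / (k+1) = sum_{m>=1} 7^(m-1) x^m / m.
For m = 10: 7^9/10 = 40353607/10 = 40353607/10.

40353607/10


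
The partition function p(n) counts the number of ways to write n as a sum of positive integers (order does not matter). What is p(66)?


Using the generating function prod_{k>=1} 1/(1-x^k), we compute p(66).
By dynamic programming over parts 1 through 66:
p(66) = 2323520

2323520


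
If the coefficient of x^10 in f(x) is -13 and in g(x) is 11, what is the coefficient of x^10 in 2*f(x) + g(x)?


Scalar multiplication scales coefficients: 2 * -13 = -26.
Then add the g coefficient: -26 + 11
= -15

-15


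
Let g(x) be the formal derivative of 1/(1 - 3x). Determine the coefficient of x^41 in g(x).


Differentiate termwise: d/dx sum_{k>=0} 3^k x^k = sum_{k>=1} k 3^k x^(k-1) = sum_{j>=0} (j+1) 3^(j+1) x^j.
Equivalently, d/dx [1/(1 - 3x)] = 3/(1 - 3x)^2.
For j = 41: 42 * 3^42 = 42 * 109418989131512359209 = 4595597543523519086778.

4595597543523519086778


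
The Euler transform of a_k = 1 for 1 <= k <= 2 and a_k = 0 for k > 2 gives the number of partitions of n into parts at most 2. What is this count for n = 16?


Partitions of 16 into parts at most 2:
Using generating function (1-x)^(-1)(1-x^2)^(-1),
the coefficient of x^16 = 9

9


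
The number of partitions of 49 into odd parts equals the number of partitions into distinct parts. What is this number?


Computing partitions of 49 into odd parts (1, 3, 5, ...):
Using the generating function prod_{k>=0} 1/(1-x^(2k+1)),
the count is 3264

3264


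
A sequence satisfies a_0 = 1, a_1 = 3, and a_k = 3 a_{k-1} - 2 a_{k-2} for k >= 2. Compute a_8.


The characteristic equation is t^2 - 3 t + 2 = 0, with roots r_1 = 2 and r_2 = 1 (so c_1 = r_1 + r_2, c_2 = -r_1 r_2 as required).
One can use the closed form a_n = A r_1^n + B r_2^n, but direct iteration is more reliable:
a_0 = 1, a_1 = 3, a_2 = 7, a_3 = 15, a_4 = 31, a_5 = 63, a_6 = 127, a_7 = 255, a_8 = 511.
So a_8 = 511.

511


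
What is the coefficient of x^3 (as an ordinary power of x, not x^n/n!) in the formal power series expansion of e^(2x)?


The exponential series is e^y = sum_{k>=0} y^k / k!. Substituting y = 2x gives
e^(2x) = sum_{k>=0} 2^k x^k / k!.
So the coefficient of x^n is a^n/n! with a = 2, n = 3:
2^3 / 3! = 8/6 = 4/3

4/3


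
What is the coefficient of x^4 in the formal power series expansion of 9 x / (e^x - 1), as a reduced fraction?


The exponential generating function for Bernoulli numbers is
x / (e^x - 1) = sum_{k>=0} B_k x^k / k!.
So the coefficient of x^4 in 9 x / (e^x - 1) is 9 B_4 / 4!.
Computing: B_4 = -1/30, 4! = 24, giving
9 * -1/30 / 24 = -1/80.

-1/80


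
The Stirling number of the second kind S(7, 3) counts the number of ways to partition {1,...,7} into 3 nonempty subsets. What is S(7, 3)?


Using the explicit formula S(n,k) = (1/k!) sum_{j=0}^{k} (-1)^(k-j) C(k,j) j^n:
S(7, 3) = 301
Equivalently, S(n,k) is n! times the coefficient of x^n in the EGF (e^x - 1)^k / k!.

301


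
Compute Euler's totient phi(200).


phi(n) counts integers in [1, n] coprime to n. Using the multiplicative formula phi(n) = n * prod_{p | n} (1 - 1/p):
200 = 2^3 * 5^2, so
phi(200) = 200 * (1 - 1/2) * (1 - 1/5) = 80.

80


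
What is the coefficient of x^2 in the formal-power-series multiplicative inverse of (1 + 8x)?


The inverse is 1/(1 + 8x). Apply the geometric identity 1/(1 - y) = sum_{k>=0} y^k with y = -8x:
1/(1 + 8x) = sum_{k>=0} (-8)^k x^k.
So the coefficient of x^2 is (-8)^2 = 64.

64


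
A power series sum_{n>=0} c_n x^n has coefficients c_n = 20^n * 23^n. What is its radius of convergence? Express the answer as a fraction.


By the root test (Cauchy-Hadamard), the radius is R = 1 / limsup_n |c_n|^(1/n).
Here |c_n|^(1/n) = (20^n * 23^n)^(1/n) = 20 * 23 = 460 for all n.
So R = 1/460 = 1/460.

1/460


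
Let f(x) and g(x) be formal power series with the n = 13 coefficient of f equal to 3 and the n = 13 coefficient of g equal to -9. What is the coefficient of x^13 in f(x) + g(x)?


Addition of formal power series is termwise.
The coefficient of x^13 in f + g = 3 + -9
= -6

-6


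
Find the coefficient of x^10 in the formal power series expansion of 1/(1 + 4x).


Write 1/(1 + c x) = 1/(1 - (-c) x) and apply the geometric-series identity
1/(1 - y) = sum_{k>=0} y^k to get 1/(1 + c x) = sum_{k>=0} (-c)^k x^k.
So the coefficient of x^k is (-c)^k = (-1)^k * c^k.
Here c = 4 and k = 10:
(-4)^10 = 1 * 1048576 = 1048576

1048576


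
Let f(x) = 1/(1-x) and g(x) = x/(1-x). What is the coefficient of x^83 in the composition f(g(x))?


First simplify the composition: f(g(x)) = 1/(1 - x/(1-x)) = (1-x)/((1-x) - x) = (1-x)/(1-2x).
Now extract the coefficient. Write (1-x)/(1-2x) = 1/(1-2x) - x/(1-2x).
The coefficient of x^n in 1/(1-2x) is 2^n, and in x/(1-2x) is 2^(n-1) (for n >= 1).
So the coefficient of x^83 is 2^83 - 2^82 = 9671406556917033397649408 - 4835703278458516698824704 = 4835703278458516698824704.

4835703278458516698824704


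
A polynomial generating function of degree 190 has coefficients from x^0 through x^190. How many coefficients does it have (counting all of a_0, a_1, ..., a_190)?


A polynomial of degree 190 takes the form a_0 + a_1 x + ... + a_190 x^190.
The number of coefficients is 190 + 1 = 191.

191


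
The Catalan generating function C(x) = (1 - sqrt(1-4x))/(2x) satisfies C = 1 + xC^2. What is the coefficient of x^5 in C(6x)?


Substituting x -> 6x scales the n-th coefficient by 6^n, so [x^5] C(6x) = 6^5 * C_5.
C_5 = C(2*5, 5)/(6) = 252/6 = 42.
So 6^5 * 42 = 7776 * 42 = 326592.

326592


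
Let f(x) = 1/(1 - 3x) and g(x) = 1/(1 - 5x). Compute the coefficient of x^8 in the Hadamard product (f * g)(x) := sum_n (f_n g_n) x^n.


f has coefficients f_k = 3^k and g has coefficients g_k = 5^k, so the Hadamard product has coefficient (f*g)_k = 3^k * 5^k = 15^k.
For k = 8: 15^8 = 2562890625.

2562890625


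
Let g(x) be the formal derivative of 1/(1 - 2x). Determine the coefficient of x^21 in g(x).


Differentiate termwise: d/dx sum_{k>=0} 2^k x^k = sum_{k>=1} k 2^k x^(k-1) = sum_{j>=0} (j+1) 2^(j+1) x^j.
Equivalently, d/dx [1/(1 - 2x)] = 2/(1 - 2x)^2.
For j = 21: 22 * 2^22 = 22 * 4194304 = 92274688.

92274688


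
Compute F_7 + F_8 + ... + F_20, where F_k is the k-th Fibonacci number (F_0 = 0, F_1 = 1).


Use the identity sum_{k=0}^{N} F_k = F_{N+2} - 1 (which follows from F_{k+2} - F_{k+1} = F_k). Then
sum_{k=7}^{20} F_k = (F_{22} - 1) - (F_{8} - 1) = F_{22} - F_{8}.
Computing: F_{22} = 17711, F_{8} = 21, so
Sum = 17711 - 21 = 17690.

17690


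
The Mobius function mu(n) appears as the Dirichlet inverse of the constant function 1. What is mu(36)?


36 has a squared prime factor, so mu(36) = 0.
Factorization reveals a repeated prime.

0


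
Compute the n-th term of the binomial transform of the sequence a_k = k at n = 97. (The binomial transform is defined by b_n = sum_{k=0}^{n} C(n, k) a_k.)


With a_k = k, b_n = sum_{k=0}^{n} C(n, k) k. Using k * C(n, k) = n * C(n-1, k-1) gives b_n = n * sum_{k>=1} C(n-1, k-1) = n * 2^(n-1).
For n = 97: 97 * 2^96 = 97 * 79228162514264337593543950336 = 7685131763883640746573763182592.

7685131763883640746573763182592


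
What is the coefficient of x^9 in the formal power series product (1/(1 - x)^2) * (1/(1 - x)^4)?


Combine the factors: (1/(1 - x)^2) * (1/(1 - x)^4) = 1/(1 - x)^6.
Then use 1/(1 - x)^r = sum_{k>=0} C(k + r - 1, r - 1) x^k with r = 6 and k = 9:
C(14, 5) = 2002.

2002


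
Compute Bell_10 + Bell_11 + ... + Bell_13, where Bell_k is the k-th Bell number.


Recall Bell_k counts set partitions of a k-set (with Bell_0 = 1 by convention).
Bell_10 through Bell_13: 115975, 678570, 4213597, 27644437
Sum = 115975 + 678570 + 4213597 + 27644437 = 32652579.

32652579


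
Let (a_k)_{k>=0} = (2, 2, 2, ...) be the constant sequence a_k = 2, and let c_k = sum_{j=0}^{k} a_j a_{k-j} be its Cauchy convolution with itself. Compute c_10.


Since a_j = 2 for all j >= 0, the convolution sum becomes
c_k = sum_{j=0}^{k} 2 * 2 = 4 * (k + 1).
Equivalently, the generating function of (a_k) is 2/(1 - x) and its square is 4/(1 - x)^2 = sum_{k>=0} 4(k + 1) x^k.
For k = 10: 4 * 11 = 44.

44


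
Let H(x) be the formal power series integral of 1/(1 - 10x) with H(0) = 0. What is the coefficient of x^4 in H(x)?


1/(1 - 10x) = sum_{k>=0} 10^k x^k. Integrating termwise with H(0) = 0:
H(x) = sum_{k>=0} 10^k x^(k+1) / (k+1) = sum_{m>=1} 10^(m-1) x^m / m.
For m = 4: 10^3/4 = 1000/4 = 250.

250


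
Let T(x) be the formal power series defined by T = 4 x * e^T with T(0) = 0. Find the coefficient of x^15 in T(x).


Apply the Lagrange inversion formula: if T = 4 x * phi(T) with phi(t) = e^t, then
[x^n] T = 4^n * (1/n) [t^(n-1)] phi(t)^n = 4^n * (1/n) [t^(n-1)] e^(n t) = 4^n * (1/n) * n^(n-1) / (n-1)! = 4^n * n^(n-1) / n!.
When c = 1 this is the Cayley count of rooted labeled trees on n vertices, divided by n!.
For n = 15: 4^15 * 15^14 / 15! = 1073741824 * 29192926025390625/1307674368000 = 167961600000000000/7007.

167961600000000000/7007


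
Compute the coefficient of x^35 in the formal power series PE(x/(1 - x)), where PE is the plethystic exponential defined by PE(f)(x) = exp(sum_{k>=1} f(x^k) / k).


For f(x) = x/(1 - x) we have
sum_{k>=1} f(x^k) / k = sum_{k>=1} (1/k) * x^k / (1 - x^k) = sum_{k, m >= 1} x^(k m) / k,
which after exponentiating simplifies to
PE(x/(1 - x)) = prod_{k>=1} 1 / (1 - x^k).
This is the generating function for the partition function p(n), so the coefficient of x^35 is p(35).
Computing p(35) by dynamic programming over parts 1, 2, ..., 35: p(35) = 14883.

14883


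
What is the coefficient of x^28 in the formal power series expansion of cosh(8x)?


The Maclaurin series is cosh(t) = sum_{m>=0} t^(2m) / (2m)!, so substituting t = 8x, only even powers of x are nonzero, with coefficient of x^(2m) equal to 8^(2m) / (2m)!.
For x^28 the coefficient is 8^28/28! = 19342813113834066795298816/304888344611713860501504000000 = 576460752303423488/9086380738369043484375.

576460752303423488/9086380738369043484375


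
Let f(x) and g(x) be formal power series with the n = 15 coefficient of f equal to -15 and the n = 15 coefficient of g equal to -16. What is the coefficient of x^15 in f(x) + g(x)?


Addition of formal power series is termwise.
The coefficient of x^15 in f + g = -15 + -16
= -31

-31


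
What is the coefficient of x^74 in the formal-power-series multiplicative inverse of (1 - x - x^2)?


Let the inverse be f(x) = sum_{k>=0} a_k x^k. From f(x) * (1 - x - x^2) = 1 and matching coefficients:
 x^0: a_0 = 1.
 x^1: a_1 - a_0 = 0, so a_1 = 1.
 x^k (k >= 2): a_k - a_{k-1} - a_{k-2} = 0, i.e. a_k = a_{k-1} + a_{k-2}.
This is the Fibonacci-type recurrence shifted so that a_0 = a_1 = 1.
Iterating: a_0=1, a_1=1, a_2=2, a_3=3, a_4=5, a_5=8, a_6=13, a_7=21, a_8=34, a_9=55, ...
a_74 = 2111485077978050.

2111485077978050


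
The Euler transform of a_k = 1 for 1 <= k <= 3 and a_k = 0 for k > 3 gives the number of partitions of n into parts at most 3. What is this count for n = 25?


Partitions of 25 into parts at most 3:
Using generating function (1-x)^(-1)(1-x^2)^(-1)(1-x^3)^(-1),
the coefficient of x^25 = 65

65


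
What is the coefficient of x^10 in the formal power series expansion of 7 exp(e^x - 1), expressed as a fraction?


exp(e^x - 1) is the exponential generating function for the Bell numbers Bell_k: exp(e^x - 1) = sum_{k>=0} Bell_k x^k / k!.
So the coefficient of x^10 in 7 exp(e^x - 1) is 7 Bell_10 / 10!.
Computing: Bell_10 = 115975 and 10! = 3628800, giving
7 * 115975/3628800 = 4639/20736.

4639/20736


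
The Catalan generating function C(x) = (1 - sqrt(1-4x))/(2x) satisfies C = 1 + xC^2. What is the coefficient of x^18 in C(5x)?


Substituting x -> 5x scales the n-th coefficient by 5^n, so [x^18] C(5x) = 5^18 * C_18.
C_18 = C(2*18, 18)/(19) = 9075135300/19 = 477638700.
So 5^18 * 477638700 = 3814697265625 * 477638700 = 1822047042846679687500.

1822047042846679687500


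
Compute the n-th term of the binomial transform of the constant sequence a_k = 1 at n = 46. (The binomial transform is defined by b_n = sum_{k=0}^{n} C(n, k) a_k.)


With a_k = 1 for all k, b_n = sum_{k=0}^{n} C(n, k) = 2^n by the binomial theorem.
For n = 46: 2^46 = 70368744177664.

70368744177664


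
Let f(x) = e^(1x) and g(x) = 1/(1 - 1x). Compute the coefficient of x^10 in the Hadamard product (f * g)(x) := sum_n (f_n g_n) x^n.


Expanding: f_k = 1^k/k! (from e^(1x)) and g_k = 1^k (from 1/(1 - 1x)). So the Hadamard coefficient (f * g)_k = 1^k 1^k / k! = (1)^k / k!.
For k = 10: 1^10/10! = 1/3628800 = 1/3628800.

1/3628800


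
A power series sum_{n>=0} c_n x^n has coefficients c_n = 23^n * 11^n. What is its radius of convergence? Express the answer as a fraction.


By the root test (Cauchy-Hadamard), the radius is R = 1 / limsup_n |c_n|^(1/n).
Here |c_n|^(1/n) = (23^n * 11^n)^(1/n) = 23 * 11 = 253 for all n.
So R = 1/253 = 1/253.

1/253


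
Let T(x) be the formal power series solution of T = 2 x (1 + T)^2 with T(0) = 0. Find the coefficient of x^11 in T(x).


Apply the Lagrange inversion formula: if T = 2 x * phi(T) with phi(t) = (1 + t)^2, then [x^n] T = 2^n * (1/n) [t^(n-1)] phi(t)^n = 2^n * (1/n) [t^(n-1)] (1 + t)^(2n) = 2^n * (1/n) C(2n, n-1).
Using the identity C(2n, n-1) = C(2n, n) * n / (n+1), the unscaled factor equals C(2n, n) / (n+1) = C_n, the n-th Catalan number.
For n = 11: C_11 = C(22, 11) / 12 = 705432/12 = 58786.
With the 2^11 = 2048 factor, the coefficient is 2048 * 58786 = 120393728.

120393728


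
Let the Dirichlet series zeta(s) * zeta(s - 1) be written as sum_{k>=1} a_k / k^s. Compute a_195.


Convolution gives a_k = sum_{d | k} d * 1 = sum_{d | k} d = sigma(k), the sum of positive divisors of k.
For k = 195, the divisors are 1, 3, 5, 13, 15, 39, 65, 195, so
sigma(195) = 1 + 3 + 5 + 13 + 15 + 39 + 65 + 195 = 336.

336


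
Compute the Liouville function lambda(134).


The Liouville function is lambda(k) = (-1)^Omega(k), where Omega(k) counts the prime factors of k with multiplicity.
Factoring: 134 = 2 * 67, so Omega(134) = 2.
lambda(134) = (-1)^2 = 1.

1


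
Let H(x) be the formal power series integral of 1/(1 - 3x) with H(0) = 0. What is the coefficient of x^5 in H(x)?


1/(1 - 3x) = sum_{k>=0} 3^k x^k. Integrating termwise with H(0) = 0:
H(x) = sum_{k>=0} 3^k x^(k+1) / (k+1) = sum_{m>=1} 3^(m-1) x^m / m.
For m = 5: 3^4/5 = 81/5 = 81/5.

81/5


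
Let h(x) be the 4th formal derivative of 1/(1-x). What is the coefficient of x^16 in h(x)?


Differentiating 4 times: d^4/dx^4 [1/(1-x)] = 4!/(1-x)^5.
The expansion 1/(1-x)^5 = sum_{k>=0} C(k+4, 4) x^k, so the coefficient of x^n in 4!/(1-x)^5 is 4! * C(n+4, 4).
For n = 16: 24 * C(20, 4) = 24 * 4845 = 116280

116280


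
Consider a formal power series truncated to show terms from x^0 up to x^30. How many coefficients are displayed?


From x^0 to x^30 inclusive, the count is 30 - 0 + 1 = 31.

31


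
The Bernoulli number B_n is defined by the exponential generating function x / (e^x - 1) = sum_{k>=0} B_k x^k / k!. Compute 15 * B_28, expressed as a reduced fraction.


Bernoulli numbers can also be computed recursively via B_0 = 1 and sum_{j=0}^{m} C(m+1, j) B_j = 0 for m >= 1. Odd-index Bernoulli numbers vanish for k >= 3.
Computing B_28 = -23749461029/870, so 15 * B_28 = 15 * -23749461029/870 = -23749461029/58.

-23749461029/58


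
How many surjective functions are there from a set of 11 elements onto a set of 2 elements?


By inclusion-exclusion on which target elements are missed, the number of surjections from an n-set onto a k-set is
surj(n, k) = sum_{j=0}^{k} (-1)^j C(k, j) (k - j)^n.
Equivalently surj(n, k) = k! * S(n, k), where S(n, k) is the Stirling number of the second kind.
For n = 11, k = 2:
S(11, 2) = 1023, so
surj = 2! * 1023 = 2 * 1023 = 2046.

2046


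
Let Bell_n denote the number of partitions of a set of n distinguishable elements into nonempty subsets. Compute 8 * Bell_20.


Bell_20 can be computed from the Bell triangle or from Dobinski's identity Bell_n = (1/e) * sum_{k>=0} k^n / k!.
Computing Bell_20 = 51724158235372.
Then 8 * 51724158235372 = 413793265882976.

413793265882976


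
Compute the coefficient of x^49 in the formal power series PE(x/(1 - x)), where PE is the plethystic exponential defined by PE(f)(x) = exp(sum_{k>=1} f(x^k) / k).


For f(x) = x/(1 - x) we have
sum_{k>=1} f(x^k) / k = sum_{k>=1} (1/k) * x^k / (1 - x^k) = sum_{k, m >= 1} x^(k m) / k,
which after exponentiating simplifies to
PE(x/(1 - x)) = prod_{k>=1} 1 / (1 - x^k).
This is the generating function for the partition function p(n), so the coefficient of x^49 is p(49).
Computing p(49) by dynamic programming over parts 1, 2, ..., 49: p(49) = 173525.

173525


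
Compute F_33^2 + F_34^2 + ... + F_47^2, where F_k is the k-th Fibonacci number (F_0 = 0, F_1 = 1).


There is a standard identity sum_{k=0}^{N} F_k^2 = F_N * F_{N+1} (proved inductively from the telescoping relation F_k^2 = F_k F_{k+1} - F_{k-1} F_k). Then
sum_{k=33}^{47} F_k^2 = F_47 F_48 - F_32 F_33.
Computing: F_47 = 2971215073, F_48 = 4807526976, F_32 = 2178309, F_33 = 3524578.
Sum = 2971215073 * 4807526976 - 2178309 * 3524578 = 14284188937325330646.

14284188937325330646


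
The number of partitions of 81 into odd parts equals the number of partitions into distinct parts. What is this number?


Computing partitions of 81 into odd parts (1, 3, 5, ...):
Using the generating function prod_{k>=0} 1/(1-x^(2k+1)),
the count is 84756

84756


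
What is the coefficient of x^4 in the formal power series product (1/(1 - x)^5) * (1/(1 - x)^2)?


Combine the factors: (1/(1 - x)^5) * (1/(1 - x)^2) = 1/(1 - x)^7.
Then use 1/(1 - x)^r = sum_{k>=0} C(k + r - 1, r - 1) x^k with r = 7 and k = 4:
C(10, 6) = 210.

210


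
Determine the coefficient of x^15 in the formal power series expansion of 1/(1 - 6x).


The geometric series identity gives 1/(1 - c x) = sum_{k>=0} c^k x^k, so the coefficient of x^k is c^k.
Here c = 6 and k = 15.
Computing: 6^15 = 470184984576

470184984576


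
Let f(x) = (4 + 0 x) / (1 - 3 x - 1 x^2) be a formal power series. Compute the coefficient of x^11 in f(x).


Write f(x) = sum_{k>=0} a_k x^k. Multiplying both sides by 1 - 3 x - 1 x^2 gives
(1 - 3 x - 1 x^2) sum_{k>=0} a_k x^k = 4 + 0 x.
Matching coefficients:
 x^0: a_0 = 4
 x^1: a_1 - 3 a_0 = 0  =>  a_1 = 3*4 + 0 = 12
 x^k (k >= 2): a_k = 3 a_{k-1} + 1 a_{k-2}.
Iterating: a_2 = 40, a_3 = 132, a_4 = 436, a_5 = 1440, a_6 = 4756, a_7 = 15708, a_8 = 51880, a_9 = 171348, a_10 = 565924, a_11 = 1869120.
So the coefficient of x^11 is 1869120.

1869120


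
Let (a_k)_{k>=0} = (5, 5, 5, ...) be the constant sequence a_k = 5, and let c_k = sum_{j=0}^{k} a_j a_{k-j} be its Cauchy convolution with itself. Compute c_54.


Since a_j = 5 for all j >= 0, the convolution sum becomes
c_k = sum_{j=0}^{k} 5 * 5 = 25 * (k + 1).
Equivalently, the generating function of (a_k) is 5/(1 - x) and its square is 25/(1 - x)^2 = sum_{k>=0} 25(k + 1) x^k.
For k = 54: 25 * 55 = 1375.

1375


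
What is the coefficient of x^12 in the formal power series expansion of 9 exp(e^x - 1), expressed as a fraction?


exp(e^x - 1) is the exponential generating function for the Bell numbers Bell_k: exp(e^x - 1) = sum_{k>=0} Bell_k x^k / k!.
So the coefficient of x^12 in 9 exp(e^x - 1) is 9 Bell_12 / 12!.
Computing: Bell_12 = 4213597 and 12! = 479001600, giving
9 * 4213597/479001600 = 4213597/53222400.

4213597/53222400


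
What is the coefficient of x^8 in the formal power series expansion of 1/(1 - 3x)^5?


The general identity 1/(1 - c x)^r = sum_{k>=0} c^k C(k + r - 1, r - 1) x^k follows by substituting y = c x into 1/(1 - y)^r = sum_{k>=0} C(k + r - 1, r - 1) y^k.
For c = 3, r = 5, k = 8:
3^8 * C(12, 4) = 6561 * 495 = 3247695.

3247695


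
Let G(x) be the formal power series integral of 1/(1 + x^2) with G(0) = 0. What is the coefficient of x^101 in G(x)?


1/(1 + x^2) = sum_{j>=0} (-1)^j x^(2j). Integrating termwise with G(0) = 0:
G(x) = sum_{j>=0} (-1)^j x^(2j+1) / (2j+1) = arctan(x).
Only odd powers are nonzero. For x^101 write 101 = 2*50 + 1, giving
(-1)^50 / 101 = 1/101 = 1/101.

1/101


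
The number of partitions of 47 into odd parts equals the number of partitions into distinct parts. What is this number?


Computing partitions of 47 into odd parts (1, 3, 5, ...):
Using the generating function prod_{k>=0} 1/(1-x^(2k+1)),
the count is 2590

2590


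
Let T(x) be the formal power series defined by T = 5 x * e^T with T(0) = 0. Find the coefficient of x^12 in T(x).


Apply the Lagrange inversion formula: if T = 5 x * phi(T) with phi(t) = e^t, then
[x^n] T = 5^n * (1/n) [t^(n-1)] phi(t)^n = 5^n * (1/n) [t^(n-1)] e^(n t) = 5^n * (1/n) * n^(n-1) / (n-1)! = 5^n * n^(n-1) / n!.
When c = 1 this is the Cayley count of rooted labeled trees on n vertices, divided by n!.
For n = 12: 5^12 * 12^11 / 12! = 244140625 * 743008370688/479001600 = 29160000000000/77.

29160000000000/77


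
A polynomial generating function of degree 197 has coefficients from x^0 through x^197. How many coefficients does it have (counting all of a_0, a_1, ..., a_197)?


A polynomial of degree 197 takes the form a_0 + a_1 x + ... + a_197 x^197.
The number of coefficients is 197 + 1 = 198.

198


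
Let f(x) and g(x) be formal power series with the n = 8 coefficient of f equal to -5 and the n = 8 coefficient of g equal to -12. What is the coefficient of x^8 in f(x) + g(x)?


Addition of formal power series is termwise.
The coefficient of x^8 in f + g = -5 + -12
= -17

-17


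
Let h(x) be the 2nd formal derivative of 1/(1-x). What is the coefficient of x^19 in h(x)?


Differentiating 2 times: d^2/dx^2 [1/(1-x)] = 2!/(1-x)^3.
The expansion 1/(1-x)^3 = sum_{k>=0} C(k+2, 2) x^k, so the coefficient of x^n in 2!/(1-x)^3 is 2! * C(n+2, 2).
For n = 19: 2 * C(21, 2) = 2 * 210 = 420

420


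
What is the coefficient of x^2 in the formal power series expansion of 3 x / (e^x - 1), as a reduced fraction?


The exponential generating function for Bernoulli numbers is
x / (e^x - 1) = sum_{k>=0} B_k x^k / k!.
So the coefficient of x^2 in 3 x / (e^x - 1) is 3 B_2 / 2!.
Computing: B_2 = 1/6, 2! = 2, giving
3 * 1/6 / 2 = 1/4.

1/4


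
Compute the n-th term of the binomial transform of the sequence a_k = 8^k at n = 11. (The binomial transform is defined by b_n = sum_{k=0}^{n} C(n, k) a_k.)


With a_k = 8^k, b_n = sum_{k=0}^{n} C(n, k) 8^k = (1 + 8)^n by the binomial theorem.
For n = 11: (1 + 8)^11 = 9^11 = 31381059609.

31381059609


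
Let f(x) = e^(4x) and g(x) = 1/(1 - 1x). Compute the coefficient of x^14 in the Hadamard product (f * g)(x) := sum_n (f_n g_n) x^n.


Expanding: f_k = 4^k/k! (from e^(4x)) and g_k = 1^k (from 1/(1 - 1x)). So the Hadamard coefficient (f * g)_k = 4^k 1^k / k! = (4)^k / k!.
For k = 14: 4^14/14! = 268435456/87178291200 = 131072/42567525.

131072/42567525


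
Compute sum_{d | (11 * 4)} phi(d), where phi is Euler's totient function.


First, 11 * 4 = 44. One classical identity is sum_{d | n} phi(d) = n (each k in [1, n] has a unique gcd with n, and among the k's with gcd(k, n) = n/d there are phi(d) of them). So the sum equals 44. We also verify directly:
Divisors of 44: 1, 2, 4, 11, 22, 44.
phi values: 1, 1, 2, 10, 10, 20.
Sum = 44.

44
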